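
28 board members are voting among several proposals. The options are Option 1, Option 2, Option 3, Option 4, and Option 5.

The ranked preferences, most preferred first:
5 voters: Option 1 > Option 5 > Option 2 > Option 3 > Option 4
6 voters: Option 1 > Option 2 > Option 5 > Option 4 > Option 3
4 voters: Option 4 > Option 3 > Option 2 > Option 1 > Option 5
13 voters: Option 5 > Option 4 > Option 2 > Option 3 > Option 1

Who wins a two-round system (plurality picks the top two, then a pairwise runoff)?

Round 1 first-place votes: Option 1 11, Option 2 0, Option 3 0, Option 4 4, Option 5 13. Option 5 and Option 1 advance.
Runoff: Option 5 is ranked above Option 1 on 13 ballots, Option 1 above Option 5 on 15.

Option 1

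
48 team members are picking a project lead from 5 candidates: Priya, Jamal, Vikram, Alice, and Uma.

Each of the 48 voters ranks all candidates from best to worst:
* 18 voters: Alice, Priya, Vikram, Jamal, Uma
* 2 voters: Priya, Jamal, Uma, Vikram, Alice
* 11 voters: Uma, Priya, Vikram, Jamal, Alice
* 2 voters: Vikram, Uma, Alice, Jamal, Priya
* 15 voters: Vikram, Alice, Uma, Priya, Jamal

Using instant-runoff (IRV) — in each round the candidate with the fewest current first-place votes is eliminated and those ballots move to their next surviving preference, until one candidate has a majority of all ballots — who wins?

Vikram

Round 1: Priya 2, Jamal 0, Vikram 17, Alice 18, Uma 11. Jamal eliminated.
Round 2: Priya 2, Vikram 17, Alice 18, Uma 11. Priya eliminated.
Round 3: Vikram 17, Alice 18, Uma 13. Uma eliminated.
Round 4: Vikram 30, Alice 18. Vikram has a majority (≥25).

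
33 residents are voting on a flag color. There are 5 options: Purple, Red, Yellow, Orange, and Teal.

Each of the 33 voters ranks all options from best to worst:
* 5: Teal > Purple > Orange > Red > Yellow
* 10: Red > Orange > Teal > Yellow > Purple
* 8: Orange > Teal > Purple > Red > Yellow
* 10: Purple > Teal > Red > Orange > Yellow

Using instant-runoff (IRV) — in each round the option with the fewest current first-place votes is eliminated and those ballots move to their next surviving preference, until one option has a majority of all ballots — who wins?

Purple

Round 1: Purple 10, Red 10, Yellow 0, Orange 8, Teal 5. Yellow eliminated.
Round 2: Purple 10, Red 10, Orange 8, Teal 5. Teal eliminated.
Round 3: Purple 15, Red 10, Orange 8. Orange eliminated.
Round 4: Purple 23, Red 10. Purple has a majority (≥17).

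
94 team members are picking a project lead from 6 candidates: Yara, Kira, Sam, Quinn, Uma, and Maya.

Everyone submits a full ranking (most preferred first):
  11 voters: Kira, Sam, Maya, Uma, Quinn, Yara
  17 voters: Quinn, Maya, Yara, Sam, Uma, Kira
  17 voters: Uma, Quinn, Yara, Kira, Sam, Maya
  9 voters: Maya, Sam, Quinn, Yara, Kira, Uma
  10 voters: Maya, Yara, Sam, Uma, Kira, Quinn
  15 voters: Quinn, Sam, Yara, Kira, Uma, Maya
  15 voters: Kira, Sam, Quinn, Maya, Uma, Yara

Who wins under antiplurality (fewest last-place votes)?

Last-place votes: Yara 26, Kira 17, Sam 0, Quinn 10, Uma 9, Maya 32.

Sam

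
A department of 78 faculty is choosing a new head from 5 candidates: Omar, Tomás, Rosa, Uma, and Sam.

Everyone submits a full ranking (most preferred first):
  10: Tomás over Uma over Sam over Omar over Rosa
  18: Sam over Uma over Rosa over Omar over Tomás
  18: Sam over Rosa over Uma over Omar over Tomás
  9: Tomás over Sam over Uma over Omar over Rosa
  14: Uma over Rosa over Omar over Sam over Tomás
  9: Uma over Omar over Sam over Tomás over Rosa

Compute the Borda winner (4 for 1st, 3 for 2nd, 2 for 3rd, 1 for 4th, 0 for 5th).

Uma

Omar: 10×1 + 18×1 + 18×1 + 9×1 + 14×2 + 9×3 = 110
Tomás: 10×4 + 18×0 + 18×0 + 9×4 + 14×0 + 9×1 = 85
Rosa: 10×0 + 18×2 + 18×3 + 9×0 + 14×3 + 9×0 = 132
Uma: 10×3 + 18×3 + 18×2 + 9×2 + 14×4 + 9×4 = 230
Sam: 10×2 + 18×4 + 18×4 + 9×3 + 14×1 + 9×2 = 223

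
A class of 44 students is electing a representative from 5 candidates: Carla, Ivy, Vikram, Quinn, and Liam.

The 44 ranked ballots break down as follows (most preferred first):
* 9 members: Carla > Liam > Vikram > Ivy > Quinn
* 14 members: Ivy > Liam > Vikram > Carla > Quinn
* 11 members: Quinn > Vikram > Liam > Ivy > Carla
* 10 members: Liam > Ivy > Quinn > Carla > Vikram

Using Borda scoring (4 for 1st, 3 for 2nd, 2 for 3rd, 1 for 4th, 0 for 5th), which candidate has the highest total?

Liam

Carla: 9×4 + 14×1 + 11×0 + 10×1 = 60
Ivy: 9×1 + 14×4 + 11×1 + 10×3 = 106
Vikram: 9×2 + 14×2 + 11×3 + 10×0 = 79
Quinn: 9×0 + 14×0 + 11×4 + 10×2 = 64
Liam: 9×3 + 14×3 + 11×2 + 10×4 = 131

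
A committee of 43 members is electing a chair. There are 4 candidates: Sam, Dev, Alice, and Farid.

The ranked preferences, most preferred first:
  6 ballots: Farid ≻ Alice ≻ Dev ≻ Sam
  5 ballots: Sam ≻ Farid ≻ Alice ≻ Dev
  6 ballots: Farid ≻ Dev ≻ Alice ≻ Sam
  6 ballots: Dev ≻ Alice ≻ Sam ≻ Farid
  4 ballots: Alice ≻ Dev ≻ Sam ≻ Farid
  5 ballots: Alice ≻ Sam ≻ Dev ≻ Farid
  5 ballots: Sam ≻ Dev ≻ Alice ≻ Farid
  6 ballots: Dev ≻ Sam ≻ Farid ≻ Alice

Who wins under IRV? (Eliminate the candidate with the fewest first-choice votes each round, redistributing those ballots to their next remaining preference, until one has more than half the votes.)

Dev

Round 1: Sam 10, Dev 12, Alice 9, Farid 12. Alice eliminated.
Round 2: Sam 15, Dev 16, Farid 12. Farid eliminated.
Round 3: Sam 15, Dev 28. Dev has a majority (≥22).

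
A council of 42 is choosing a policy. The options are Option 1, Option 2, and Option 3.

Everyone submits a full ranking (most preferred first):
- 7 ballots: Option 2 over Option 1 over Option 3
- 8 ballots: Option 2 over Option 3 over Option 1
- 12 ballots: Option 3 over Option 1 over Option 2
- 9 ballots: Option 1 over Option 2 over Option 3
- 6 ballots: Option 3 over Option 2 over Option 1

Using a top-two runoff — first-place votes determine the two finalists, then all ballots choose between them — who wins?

Option 2

Round 1 first-place votes: Option 1 9, Option 2 15, Option 3 18. Option 3 and Option 2 advance.
Runoff: Option 3 is ranked above Option 2 on 18 ballots, Option 2 above Option 3 on 24.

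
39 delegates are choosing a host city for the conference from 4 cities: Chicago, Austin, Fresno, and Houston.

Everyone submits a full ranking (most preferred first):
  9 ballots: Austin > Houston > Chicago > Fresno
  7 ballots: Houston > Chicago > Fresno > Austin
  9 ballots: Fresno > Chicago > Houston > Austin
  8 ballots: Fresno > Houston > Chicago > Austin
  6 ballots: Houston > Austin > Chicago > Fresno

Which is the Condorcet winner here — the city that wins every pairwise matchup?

Houston vs Chicago: 30–9
Houston vs Austin: 30–9
Houston vs Fresno: 22–17
Houston beats every other city.

Houston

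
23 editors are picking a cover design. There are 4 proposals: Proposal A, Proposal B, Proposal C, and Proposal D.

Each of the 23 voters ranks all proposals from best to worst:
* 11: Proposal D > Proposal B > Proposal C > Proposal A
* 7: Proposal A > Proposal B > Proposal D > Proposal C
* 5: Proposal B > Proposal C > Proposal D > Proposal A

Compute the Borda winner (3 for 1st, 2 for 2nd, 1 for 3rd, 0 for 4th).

Proposal B

Proposal A: 11×0 + 7×3 + 5×0 = 21
Proposal B: 11×2 + 7×2 + 5×3 = 51
Proposal C: 11×1 + 7×0 + 5×2 = 21
Proposal D: 11×3 + 7×1 + 5×1 = 45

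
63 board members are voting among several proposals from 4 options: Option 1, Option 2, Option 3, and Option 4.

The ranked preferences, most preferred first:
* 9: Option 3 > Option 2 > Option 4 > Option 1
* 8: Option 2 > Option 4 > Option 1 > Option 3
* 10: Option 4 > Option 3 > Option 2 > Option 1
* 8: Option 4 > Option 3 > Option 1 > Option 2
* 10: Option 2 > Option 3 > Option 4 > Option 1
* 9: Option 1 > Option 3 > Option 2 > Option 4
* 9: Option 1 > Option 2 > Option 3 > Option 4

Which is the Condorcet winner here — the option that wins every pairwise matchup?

Option 3 vs Option 1: 37–26
Option 3 vs Option 2: 36–27
Option 3 vs Option 4: 37–26
Option 3 beats every other option.

Option 3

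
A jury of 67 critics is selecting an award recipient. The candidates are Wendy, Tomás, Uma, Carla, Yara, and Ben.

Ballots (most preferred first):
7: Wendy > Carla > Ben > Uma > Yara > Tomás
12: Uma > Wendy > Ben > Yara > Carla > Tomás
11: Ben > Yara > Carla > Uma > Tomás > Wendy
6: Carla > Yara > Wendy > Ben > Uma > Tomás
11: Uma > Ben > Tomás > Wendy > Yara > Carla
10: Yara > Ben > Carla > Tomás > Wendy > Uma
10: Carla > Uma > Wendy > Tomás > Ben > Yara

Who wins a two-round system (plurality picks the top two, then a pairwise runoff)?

Round 1 first-place votes: Wendy 7, Tomás 0, Uma 23, Carla 16, Yara 10, Ben 11. Uma and Carla advance.
Runoff: Uma is ranked above Carla on 23 ballots, Carla above Uma on 44.

Carla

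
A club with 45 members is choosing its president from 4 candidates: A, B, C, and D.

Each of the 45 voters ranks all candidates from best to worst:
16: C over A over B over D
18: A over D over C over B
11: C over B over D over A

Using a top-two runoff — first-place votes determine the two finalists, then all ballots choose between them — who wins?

Round 1 first-place votes: A 18, B 0, C 27, D 0. C and A advance.
Runoff: C is ranked above A on 27 ballots, A above C on 18.

C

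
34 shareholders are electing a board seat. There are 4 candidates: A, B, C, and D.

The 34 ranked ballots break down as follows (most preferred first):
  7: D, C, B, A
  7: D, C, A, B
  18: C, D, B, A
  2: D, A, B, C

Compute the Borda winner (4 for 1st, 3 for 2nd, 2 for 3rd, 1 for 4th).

D

A: 7×1 + 7×2 + 18×1 + 2×3 = 45
B: 7×2 + 7×1 + 18×2 + 2×2 = 61
C: 7×3 + 7×3 + 18×4 + 2×1 = 116
D: 7×4 + 7×4 + 18×3 + 2×4 = 118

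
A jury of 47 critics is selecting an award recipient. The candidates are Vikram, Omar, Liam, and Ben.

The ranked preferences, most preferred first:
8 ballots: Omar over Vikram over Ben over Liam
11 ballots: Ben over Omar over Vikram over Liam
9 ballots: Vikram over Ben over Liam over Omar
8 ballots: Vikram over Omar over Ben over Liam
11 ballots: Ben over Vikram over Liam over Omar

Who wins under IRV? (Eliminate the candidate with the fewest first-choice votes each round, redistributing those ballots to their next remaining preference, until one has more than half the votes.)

Round 1: Vikram 17, Omar 8, Liam 0, Ben 22. Liam eliminated.
Round 2: Vikram 17, Omar 8, Ben 22. Omar eliminated.
Round 3: Vikram 25, Ben 22. Vikram has a majority (≥24).

Vikram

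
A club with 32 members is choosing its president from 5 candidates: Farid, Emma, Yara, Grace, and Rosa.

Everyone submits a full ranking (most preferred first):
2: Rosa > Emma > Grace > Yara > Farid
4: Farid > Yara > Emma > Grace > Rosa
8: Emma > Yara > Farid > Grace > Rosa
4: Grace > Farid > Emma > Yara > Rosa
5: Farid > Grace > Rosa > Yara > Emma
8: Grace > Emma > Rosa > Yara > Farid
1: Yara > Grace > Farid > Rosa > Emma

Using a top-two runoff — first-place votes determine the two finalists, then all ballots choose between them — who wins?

Round 1 first-place votes: Farid 9, Emma 8, Yara 1, Grace 12, Rosa 2. Grace and Farid advance.
Runoff: Grace is ranked above Farid on 15 ballots, Farid above Grace on 17.

Farid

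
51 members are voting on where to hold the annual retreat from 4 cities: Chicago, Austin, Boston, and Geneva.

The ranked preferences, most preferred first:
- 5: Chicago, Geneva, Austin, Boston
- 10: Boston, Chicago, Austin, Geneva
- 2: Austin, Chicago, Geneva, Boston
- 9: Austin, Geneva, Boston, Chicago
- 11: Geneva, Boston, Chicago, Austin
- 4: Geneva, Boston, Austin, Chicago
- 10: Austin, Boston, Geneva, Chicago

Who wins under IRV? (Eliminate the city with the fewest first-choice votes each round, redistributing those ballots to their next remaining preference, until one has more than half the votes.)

Austin

Round 1: Chicago 5, Austin 21, Boston 10, Geneva 15. Chicago eliminated.
Round 2: Austin 21, Boston 10, Geneva 20. Boston eliminated.
Round 3: Austin 31, Geneva 20. Austin has a majority (≥26).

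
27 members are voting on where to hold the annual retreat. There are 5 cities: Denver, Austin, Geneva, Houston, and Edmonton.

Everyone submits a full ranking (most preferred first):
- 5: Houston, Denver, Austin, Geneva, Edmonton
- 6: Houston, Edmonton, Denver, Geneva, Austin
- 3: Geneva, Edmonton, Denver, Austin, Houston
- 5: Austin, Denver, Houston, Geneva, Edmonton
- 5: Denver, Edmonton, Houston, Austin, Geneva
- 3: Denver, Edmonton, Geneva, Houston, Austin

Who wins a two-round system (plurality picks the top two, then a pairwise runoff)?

Denver

Round 1 first-place votes: Denver 8, Austin 5, Geneva 3, Houston 11, Edmonton 0. Houston and Denver advance.
Runoff: Houston is ranked above Denver on 11 ballots, Denver above Houston on 16.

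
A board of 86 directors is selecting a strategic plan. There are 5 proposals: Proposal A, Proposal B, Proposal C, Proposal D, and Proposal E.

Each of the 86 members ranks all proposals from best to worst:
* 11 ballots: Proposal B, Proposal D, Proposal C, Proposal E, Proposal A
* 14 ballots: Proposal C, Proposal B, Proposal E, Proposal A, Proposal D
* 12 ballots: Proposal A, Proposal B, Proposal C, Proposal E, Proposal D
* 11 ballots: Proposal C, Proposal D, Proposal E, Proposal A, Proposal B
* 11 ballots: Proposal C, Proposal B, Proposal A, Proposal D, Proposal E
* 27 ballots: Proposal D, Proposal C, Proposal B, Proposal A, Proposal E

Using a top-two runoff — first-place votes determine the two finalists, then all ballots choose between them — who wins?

Round 1 first-place votes: Proposal A 12, Proposal B 11, Proposal C 36, Proposal D 27, Proposal E 0. Proposal C and Proposal D advance.
Runoff: Proposal C is ranked above Proposal D on 48 ballots, Proposal D above Proposal C on 38.

Proposal C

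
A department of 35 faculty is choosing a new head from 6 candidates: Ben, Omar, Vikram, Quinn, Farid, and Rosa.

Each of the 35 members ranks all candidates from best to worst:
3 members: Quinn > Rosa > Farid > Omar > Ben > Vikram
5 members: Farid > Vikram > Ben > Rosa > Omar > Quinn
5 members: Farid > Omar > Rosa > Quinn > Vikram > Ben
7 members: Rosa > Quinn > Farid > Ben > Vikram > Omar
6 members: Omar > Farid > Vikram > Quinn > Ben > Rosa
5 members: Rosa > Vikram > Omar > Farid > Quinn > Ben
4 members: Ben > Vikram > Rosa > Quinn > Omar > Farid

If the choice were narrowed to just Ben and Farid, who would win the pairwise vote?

Farid

Ben is ranked above Farid on 4 ballots; Farid above Ben on 31.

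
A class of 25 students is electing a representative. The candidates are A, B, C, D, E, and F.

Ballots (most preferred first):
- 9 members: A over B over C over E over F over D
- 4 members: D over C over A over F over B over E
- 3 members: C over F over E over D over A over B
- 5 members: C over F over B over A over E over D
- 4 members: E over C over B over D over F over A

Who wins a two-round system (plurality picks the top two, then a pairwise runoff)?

C

Round 1 first-place votes: A 9, B 0, C 8, D 4, E 4, F 0. A and C advance.
Runoff: A is ranked above C on 9 ballots, C above A on 16.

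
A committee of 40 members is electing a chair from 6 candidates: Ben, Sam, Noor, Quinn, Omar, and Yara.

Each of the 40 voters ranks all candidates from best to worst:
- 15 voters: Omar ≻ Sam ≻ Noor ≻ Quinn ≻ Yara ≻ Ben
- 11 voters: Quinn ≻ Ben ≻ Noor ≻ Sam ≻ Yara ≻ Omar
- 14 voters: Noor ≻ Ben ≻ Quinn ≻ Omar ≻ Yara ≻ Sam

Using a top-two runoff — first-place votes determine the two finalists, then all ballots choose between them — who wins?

Noor

Round 1 first-place votes: Ben 0, Sam 0, Noor 14, Quinn 11, Omar 15, Yara 0. Omar and Noor advance.
Runoff: Omar is ranked above Noor on 15 ballots, Noor above Omar on 25.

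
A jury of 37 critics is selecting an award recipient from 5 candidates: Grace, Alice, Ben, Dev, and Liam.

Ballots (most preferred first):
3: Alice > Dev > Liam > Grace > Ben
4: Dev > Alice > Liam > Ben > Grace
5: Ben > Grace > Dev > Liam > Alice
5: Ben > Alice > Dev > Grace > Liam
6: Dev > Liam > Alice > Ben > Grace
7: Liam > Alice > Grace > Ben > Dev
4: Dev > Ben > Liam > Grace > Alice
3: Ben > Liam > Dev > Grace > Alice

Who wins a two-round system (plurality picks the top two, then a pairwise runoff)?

Round 1 first-place votes: Grace 0, Alice 3, Ben 13, Dev 14, Liam 7. Dev and Ben advance.
Runoff: Dev is ranked above Ben on 17 ballots, Ben above Dev on 20.

Ben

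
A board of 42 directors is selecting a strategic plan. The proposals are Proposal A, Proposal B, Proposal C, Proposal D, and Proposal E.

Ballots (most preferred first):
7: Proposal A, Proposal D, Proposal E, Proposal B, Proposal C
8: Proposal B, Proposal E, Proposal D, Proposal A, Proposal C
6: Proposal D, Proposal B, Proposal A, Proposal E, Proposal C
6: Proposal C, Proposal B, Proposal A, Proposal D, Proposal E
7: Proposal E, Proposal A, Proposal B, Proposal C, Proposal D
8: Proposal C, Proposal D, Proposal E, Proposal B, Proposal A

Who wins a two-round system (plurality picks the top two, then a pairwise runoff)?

Proposal B

Round 1 first-place votes: Proposal A 7, Proposal B 8, Proposal C 14, Proposal D 6, Proposal E 7. Proposal C and Proposal B advance.
Runoff: Proposal C is ranked above Proposal B on 14 ballots, Proposal B above Proposal C on 28.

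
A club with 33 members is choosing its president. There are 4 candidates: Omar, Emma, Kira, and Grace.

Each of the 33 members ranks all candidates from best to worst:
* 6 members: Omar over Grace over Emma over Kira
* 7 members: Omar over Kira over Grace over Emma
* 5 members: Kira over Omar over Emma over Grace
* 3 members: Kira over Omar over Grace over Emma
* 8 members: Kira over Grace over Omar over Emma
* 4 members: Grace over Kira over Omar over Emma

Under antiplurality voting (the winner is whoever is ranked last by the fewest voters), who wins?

Last-place votes: Omar 0, Emma 22, Kira 6, Grace 5.

Omar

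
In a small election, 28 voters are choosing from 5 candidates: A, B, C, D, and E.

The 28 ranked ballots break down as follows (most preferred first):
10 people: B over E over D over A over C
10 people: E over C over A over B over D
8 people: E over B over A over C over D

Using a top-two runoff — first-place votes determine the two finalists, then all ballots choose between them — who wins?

E

Round 1 first-place votes: A 0, B 10, C 0, D 0, E 18. E and B advance.
Runoff: E is ranked above B on 18 ballots, B above E on 10.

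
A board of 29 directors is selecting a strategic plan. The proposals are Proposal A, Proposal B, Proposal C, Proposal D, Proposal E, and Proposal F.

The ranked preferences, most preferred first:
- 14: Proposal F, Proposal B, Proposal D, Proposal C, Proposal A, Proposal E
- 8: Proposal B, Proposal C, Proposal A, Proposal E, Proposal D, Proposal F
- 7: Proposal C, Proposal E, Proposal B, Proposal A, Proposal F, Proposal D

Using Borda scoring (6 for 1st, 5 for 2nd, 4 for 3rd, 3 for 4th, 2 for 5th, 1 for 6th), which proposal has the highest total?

Proposal A: 14×2 + 8×4 + 7×3 = 81
Proposal B: 14×5 + 8×6 + 7×4 = 146
Proposal C: 14×3 + 8×5 + 7×6 = 124
Proposal D: 14×4 + 8×2 + 7×1 = 79
Proposal E: 14×1 + 8×3 + 7×5 = 73
Proposal F: 14×6 + 8×1 + 7×2 = 106

Proposal B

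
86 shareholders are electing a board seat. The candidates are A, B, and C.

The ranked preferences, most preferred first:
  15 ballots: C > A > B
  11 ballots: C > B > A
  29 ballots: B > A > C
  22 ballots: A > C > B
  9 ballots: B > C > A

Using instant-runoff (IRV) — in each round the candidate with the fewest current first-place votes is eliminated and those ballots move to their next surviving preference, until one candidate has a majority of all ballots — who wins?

C

Round 1: A 22, B 38, C 26. A eliminated.
Round 2: B 38, C 48. C has a majority (≥44).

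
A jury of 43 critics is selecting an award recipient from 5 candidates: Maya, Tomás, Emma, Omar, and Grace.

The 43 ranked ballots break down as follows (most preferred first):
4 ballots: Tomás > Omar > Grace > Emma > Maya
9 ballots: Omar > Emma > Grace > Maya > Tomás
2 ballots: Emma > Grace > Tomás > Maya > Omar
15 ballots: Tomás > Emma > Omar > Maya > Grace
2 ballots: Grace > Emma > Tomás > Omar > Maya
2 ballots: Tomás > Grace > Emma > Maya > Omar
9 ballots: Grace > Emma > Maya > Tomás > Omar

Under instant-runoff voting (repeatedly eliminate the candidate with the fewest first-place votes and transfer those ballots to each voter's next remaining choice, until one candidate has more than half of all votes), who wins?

Round 1: Maya 0, Tomás 21, Emma 2, Omar 9, Grace 11. Maya eliminated.
Round 2: Tomás 21, Emma 2, Omar 9, Grace 11. Emma eliminated.
Round 3: Tomás 21, Omar 9, Grace 13. Omar eliminated.
Round 4: Tomás 21, Grace 22. Grace has a majority (≥22).

Grace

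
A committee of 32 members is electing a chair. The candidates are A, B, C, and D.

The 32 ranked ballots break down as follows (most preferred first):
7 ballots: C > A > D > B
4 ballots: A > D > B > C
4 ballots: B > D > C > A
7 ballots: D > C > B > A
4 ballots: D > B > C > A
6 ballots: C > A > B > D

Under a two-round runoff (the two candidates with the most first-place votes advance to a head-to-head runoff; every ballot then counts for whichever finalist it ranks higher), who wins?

Round 1 first-place votes: A 4, B 4, C 13, D 11. C and D advance.
Runoff: C is ranked above D on 13 ballots, D above C on 19.

D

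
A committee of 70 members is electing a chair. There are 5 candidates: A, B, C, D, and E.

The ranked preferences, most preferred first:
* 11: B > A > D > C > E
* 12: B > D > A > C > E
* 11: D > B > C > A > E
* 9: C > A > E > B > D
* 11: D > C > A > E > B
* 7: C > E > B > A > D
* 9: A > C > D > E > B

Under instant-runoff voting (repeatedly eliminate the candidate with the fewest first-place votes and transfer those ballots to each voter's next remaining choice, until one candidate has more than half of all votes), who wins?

C

Round 1: A 9, B 23, C 16, D 22, E 0. E eliminated.
Round 2: A 9, B 23, C 16, D 22. A eliminated.
Round 3: B 23, C 25, D 22. D eliminated.
Round 4: B 34, C 36. C has a majority (≥36).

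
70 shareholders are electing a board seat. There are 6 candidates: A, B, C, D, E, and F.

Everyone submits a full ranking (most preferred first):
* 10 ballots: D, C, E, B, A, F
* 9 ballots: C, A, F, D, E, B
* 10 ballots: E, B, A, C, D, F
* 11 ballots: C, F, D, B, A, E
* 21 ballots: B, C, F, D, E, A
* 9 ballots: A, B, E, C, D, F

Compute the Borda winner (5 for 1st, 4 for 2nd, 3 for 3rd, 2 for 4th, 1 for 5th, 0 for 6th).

C

A: 10×1 + 9×4 + 10×3 + 11×1 + 21×0 + 9×5 = 132
B: 10×2 + 9×0 + 10×4 + 11×2 + 21×5 + 9×4 = 223
C: 10×4 + 9×5 + 10×2 + 11×5 + 21×4 + 9×2 = 262
D: 10×5 + 9×2 + 10×1 + 11×3 + 21×2 + 9×1 = 162
E: 10×3 + 9×1 + 10×5 + 11×0 + 21×1 + 9×3 = 137
F: 10×0 + 9×3 + 10×0 + 11×4 + 21×3 + 9×0 = 134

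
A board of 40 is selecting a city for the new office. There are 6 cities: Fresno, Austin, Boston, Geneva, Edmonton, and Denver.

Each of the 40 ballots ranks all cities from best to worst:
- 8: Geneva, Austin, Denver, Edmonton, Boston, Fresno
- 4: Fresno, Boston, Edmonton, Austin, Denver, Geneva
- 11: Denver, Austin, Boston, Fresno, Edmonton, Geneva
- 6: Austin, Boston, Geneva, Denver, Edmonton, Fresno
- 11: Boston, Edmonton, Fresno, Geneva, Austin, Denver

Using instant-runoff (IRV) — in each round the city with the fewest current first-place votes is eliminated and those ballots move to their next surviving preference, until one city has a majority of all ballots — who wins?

Boston

Round 1: Fresno 4, Austin 6, Boston 11, Geneva 8, Edmonton 0, Denver 11. Edmonton eliminated.
Round 2: Fresno 4, Austin 6, Boston 11, Geneva 8, Denver 11. Fresno eliminated.
Round 3: Austin 6, Boston 15, Geneva 8, Denver 11. Austin eliminated.
Round 4: Boston 21, Geneva 8, Denver 11. Boston has a majority (≥21).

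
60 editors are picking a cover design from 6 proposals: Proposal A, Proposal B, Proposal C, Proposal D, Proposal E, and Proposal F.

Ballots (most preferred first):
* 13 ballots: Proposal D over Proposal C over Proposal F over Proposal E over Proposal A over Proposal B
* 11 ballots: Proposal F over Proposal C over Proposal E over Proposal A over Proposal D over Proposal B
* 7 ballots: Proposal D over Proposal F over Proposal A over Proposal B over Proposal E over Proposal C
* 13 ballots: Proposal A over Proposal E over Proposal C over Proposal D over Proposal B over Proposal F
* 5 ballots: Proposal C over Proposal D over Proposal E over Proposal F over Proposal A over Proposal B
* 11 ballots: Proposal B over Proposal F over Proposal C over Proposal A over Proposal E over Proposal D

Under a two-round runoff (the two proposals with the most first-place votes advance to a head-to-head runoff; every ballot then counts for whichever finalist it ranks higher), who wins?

Proposal A

Round 1 first-place votes: Proposal A 13, Proposal B 11, Proposal C 5, Proposal D 20, Proposal E 0, Proposal F 11. Proposal D and Proposal A advance.
Runoff: Proposal D is ranked above Proposal A on 25 ballots, Proposal A above Proposal D on 35.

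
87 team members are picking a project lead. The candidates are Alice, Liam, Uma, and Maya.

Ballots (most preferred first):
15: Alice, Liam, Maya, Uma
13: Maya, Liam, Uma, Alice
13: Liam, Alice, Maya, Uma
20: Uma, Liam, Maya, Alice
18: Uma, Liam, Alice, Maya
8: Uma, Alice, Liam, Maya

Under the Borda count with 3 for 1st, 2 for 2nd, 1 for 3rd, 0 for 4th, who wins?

Liam

Alice: 15×3 + 13×0 + 13×2 + 20×0 + 18×1 + 8×2 = 105
Liam: 15×2 + 13×2 + 13×3 + 20×2 + 18×2 + 8×1 = 179
Uma: 15×0 + 13×1 + 13×0 + 20×3 + 18×3 + 8×3 = 151
Maya: 15×1 + 13×3 + 13×1 + 20×1 + 18×0 + 8×0 = 87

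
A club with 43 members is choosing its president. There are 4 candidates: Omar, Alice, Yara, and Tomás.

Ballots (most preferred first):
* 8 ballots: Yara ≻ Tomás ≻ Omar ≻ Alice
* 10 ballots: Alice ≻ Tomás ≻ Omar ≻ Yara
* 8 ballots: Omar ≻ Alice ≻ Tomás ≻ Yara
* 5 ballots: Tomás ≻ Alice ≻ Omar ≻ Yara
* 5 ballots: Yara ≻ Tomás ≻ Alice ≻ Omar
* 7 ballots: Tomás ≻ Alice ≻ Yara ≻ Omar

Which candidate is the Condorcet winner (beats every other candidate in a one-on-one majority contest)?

Tomás

Tomás vs Omar: 35–8
Tomás vs Alice: 25–18
Tomás vs Yara: 30–13
Tomás beats every other candidate.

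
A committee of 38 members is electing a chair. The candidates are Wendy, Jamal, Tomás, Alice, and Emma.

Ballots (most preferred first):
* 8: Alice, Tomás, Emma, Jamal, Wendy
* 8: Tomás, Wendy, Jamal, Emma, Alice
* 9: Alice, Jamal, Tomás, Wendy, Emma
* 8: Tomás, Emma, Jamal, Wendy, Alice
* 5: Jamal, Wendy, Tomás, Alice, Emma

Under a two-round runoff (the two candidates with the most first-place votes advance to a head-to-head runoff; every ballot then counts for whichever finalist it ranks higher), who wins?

Tomás

Round 1 first-place votes: Wendy 0, Jamal 5, Tomás 16, Alice 17, Emma 0. Alice and Tomás advance.
Runoff: Alice is ranked above Tomás on 17 ballots, Tomás above Alice on 21.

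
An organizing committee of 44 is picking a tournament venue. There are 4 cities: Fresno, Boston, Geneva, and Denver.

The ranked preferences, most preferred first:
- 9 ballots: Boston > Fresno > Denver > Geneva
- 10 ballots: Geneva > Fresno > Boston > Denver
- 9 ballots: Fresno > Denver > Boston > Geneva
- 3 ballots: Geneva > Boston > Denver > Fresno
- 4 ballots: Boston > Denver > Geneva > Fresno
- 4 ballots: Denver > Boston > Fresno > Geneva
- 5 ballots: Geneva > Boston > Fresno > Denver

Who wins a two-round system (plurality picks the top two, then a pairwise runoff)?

Boston

Round 1 first-place votes: Fresno 9, Boston 13, Geneva 18, Denver 4. Geneva and Boston advance.
Runoff: Geneva is ranked above Boston on 18 ballots, Boston above Geneva on 26.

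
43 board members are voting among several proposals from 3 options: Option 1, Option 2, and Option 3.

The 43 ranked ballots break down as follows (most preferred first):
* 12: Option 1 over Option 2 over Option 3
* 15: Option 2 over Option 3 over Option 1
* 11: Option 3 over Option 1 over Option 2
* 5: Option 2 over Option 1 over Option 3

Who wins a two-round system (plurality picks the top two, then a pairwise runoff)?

Round 1 first-place votes: Option 1 12, Option 2 20, Option 3 11. Option 2 and Option 1 advance.
Runoff: Option 2 is ranked above Option 1 on 20 ballots, Option 1 above Option 2 on 23.

Option 1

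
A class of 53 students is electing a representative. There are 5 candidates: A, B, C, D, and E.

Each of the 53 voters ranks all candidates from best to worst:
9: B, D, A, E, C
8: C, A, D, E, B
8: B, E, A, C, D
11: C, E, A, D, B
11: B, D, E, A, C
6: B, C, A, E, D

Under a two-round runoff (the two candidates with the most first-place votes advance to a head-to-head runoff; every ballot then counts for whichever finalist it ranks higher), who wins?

Round 1 first-place votes: A 0, B 34, C 19, D 0, E 0. B and C advance.
Runoff: B is ranked above C on 34 ballots, C above B on 19.

B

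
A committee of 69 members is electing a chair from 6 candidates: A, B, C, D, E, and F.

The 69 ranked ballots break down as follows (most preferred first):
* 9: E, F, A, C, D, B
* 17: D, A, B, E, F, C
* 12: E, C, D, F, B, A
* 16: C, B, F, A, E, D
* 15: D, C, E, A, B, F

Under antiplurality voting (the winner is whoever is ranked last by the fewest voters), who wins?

Last-place votes: A 12, B 9, C 17, D 16, E 0, F 15.

E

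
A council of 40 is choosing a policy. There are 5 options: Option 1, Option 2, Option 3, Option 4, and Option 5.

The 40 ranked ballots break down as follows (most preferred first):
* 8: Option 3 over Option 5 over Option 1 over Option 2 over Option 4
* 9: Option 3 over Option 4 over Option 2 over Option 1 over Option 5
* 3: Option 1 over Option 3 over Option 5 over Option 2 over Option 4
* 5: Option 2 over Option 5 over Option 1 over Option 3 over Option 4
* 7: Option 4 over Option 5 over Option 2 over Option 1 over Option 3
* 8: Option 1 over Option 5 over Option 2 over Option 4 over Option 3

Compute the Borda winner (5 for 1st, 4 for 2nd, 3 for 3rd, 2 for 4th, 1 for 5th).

Option 1: 8×3 + 9×2 + 3×5 + 5×3 + 7×2 + 8×5 = 126
Option 2: 8×2 + 9×3 + 3×2 + 5×5 + 7×3 + 8×3 = 119
Option 3: 8×5 + 9×5 + 3×4 + 5×2 + 7×1 + 8×1 = 122
Option 4: 8×1 + 9×4 + 3×1 + 5×1 + 7×5 + 8×2 = 103
Option 5: 8×4 + 9×1 + 3×3 + 5×4 + 7×4 + 8×4 = 130

Option 5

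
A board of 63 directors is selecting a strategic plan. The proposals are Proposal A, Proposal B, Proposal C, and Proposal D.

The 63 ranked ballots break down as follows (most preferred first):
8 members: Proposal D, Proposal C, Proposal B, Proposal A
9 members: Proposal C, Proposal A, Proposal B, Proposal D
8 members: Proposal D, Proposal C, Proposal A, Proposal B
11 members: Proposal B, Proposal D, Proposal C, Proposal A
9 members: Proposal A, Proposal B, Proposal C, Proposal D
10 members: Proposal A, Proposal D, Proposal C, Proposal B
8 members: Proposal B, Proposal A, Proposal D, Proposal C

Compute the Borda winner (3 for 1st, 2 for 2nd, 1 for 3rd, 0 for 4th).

Proposal A: 8×0 + 9×2 + 8×1 + 11×0 + 9×3 + 10×3 + 8×2 = 99
Proposal B: 8×1 + 9×1 + 8×0 + 11×3 + 9×2 + 10×0 + 8×3 = 92
Proposal C: 8×2 + 9×3 + 8×2 + 11×1 + 9×1 + 10×1 + 8×0 = 89
Proposal D: 8×3 + 9×0 + 8×3 + 11×2 + 9×0 + 10×2 + 8×1 = 98

Proposal A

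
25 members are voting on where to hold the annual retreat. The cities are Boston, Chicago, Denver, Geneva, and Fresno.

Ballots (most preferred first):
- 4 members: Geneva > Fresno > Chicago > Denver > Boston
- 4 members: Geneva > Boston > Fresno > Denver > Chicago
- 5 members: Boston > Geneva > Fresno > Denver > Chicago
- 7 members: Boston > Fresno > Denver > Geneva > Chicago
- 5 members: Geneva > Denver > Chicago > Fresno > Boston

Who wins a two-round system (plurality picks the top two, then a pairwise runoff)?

Round 1 first-place votes: Boston 12, Chicago 0, Denver 0, Geneva 13, Fresno 0. Geneva and Boston advance.
Runoff: Geneva is ranked above Boston on 13 ballots, Boston above Geneva on 12.

Geneva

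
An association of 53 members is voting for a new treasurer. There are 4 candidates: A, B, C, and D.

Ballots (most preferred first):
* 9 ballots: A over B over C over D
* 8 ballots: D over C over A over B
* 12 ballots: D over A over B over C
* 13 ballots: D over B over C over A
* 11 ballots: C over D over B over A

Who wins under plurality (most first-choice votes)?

D

First-place votes: A 9, B 0, C 11, D 33.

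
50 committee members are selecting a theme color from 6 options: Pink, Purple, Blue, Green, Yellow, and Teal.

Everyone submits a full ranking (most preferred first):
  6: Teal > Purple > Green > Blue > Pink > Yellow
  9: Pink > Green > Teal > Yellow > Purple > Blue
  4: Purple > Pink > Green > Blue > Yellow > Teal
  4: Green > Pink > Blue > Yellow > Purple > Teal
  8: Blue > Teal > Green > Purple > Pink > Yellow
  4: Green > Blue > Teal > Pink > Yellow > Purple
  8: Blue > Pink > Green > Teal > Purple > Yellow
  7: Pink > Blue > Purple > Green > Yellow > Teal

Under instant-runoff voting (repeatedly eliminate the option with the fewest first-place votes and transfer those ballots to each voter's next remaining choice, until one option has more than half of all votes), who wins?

Round 1: Pink 16, Purple 4, Blue 16, Green 8, Yellow 0, Teal 6. Yellow eliminated.
Round 2: Pink 16, Purple 4, Blue 16, Green 8, Teal 6. Purple eliminated.
Round 3: Pink 20, Blue 16, Green 8, Teal 6. Teal eliminated.
Round 4: Pink 20, Blue 16, Green 14. Green eliminated.
Round 5: Pink 24, Blue 26. Blue has a majority (≥26).

Blue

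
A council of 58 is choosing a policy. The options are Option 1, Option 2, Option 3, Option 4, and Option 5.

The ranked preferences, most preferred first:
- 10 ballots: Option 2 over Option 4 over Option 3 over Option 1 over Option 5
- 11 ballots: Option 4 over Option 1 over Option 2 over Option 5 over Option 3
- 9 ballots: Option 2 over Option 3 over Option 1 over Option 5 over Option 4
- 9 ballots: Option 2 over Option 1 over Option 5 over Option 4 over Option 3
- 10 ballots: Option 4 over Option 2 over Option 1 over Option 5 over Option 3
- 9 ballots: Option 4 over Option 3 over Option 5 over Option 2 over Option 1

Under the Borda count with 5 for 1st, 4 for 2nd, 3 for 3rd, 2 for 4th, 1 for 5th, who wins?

Option 1: 10×2 + 11×4 + 9×3 + 9×4 + 10×3 + 9×1 = 166
Option 2: 10×5 + 11×3 + 9×5 + 9×5 + 10×4 + 9×2 = 231
Option 3: 10×3 + 11×1 + 9×4 + 9×1 + 10×1 + 9×4 = 132
Option 4: 10×4 + 11×5 + 9×1 + 9×2 + 10×5 + 9×5 = 217
Option 5: 10×1 + 11×2 + 9×2 + 9×3 + 10×2 + 9×3 = 124

Option 2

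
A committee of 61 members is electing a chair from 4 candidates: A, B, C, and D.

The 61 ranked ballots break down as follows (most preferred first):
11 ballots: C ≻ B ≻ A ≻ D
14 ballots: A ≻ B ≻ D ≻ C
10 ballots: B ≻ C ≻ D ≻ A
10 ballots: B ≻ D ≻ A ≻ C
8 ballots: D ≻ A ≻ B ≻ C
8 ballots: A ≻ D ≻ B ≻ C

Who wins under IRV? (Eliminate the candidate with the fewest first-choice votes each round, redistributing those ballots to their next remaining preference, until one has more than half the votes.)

B

Round 1: A 22, B 20, C 11, D 8. D eliminated.
Round 2: A 30, B 20, C 11. C eliminated.
Round 3: A 30, B 31. B has a majority (≥31).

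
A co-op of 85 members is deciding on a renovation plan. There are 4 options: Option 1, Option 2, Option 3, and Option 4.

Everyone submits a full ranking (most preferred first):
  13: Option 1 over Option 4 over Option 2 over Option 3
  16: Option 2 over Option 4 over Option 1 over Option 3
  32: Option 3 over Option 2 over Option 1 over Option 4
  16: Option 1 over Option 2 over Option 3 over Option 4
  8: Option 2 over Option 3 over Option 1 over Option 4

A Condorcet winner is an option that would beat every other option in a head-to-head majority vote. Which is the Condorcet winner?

Option 2

Option 2 vs Option 1: 56–29
Option 2 vs Option 3: 53–32
Option 2 vs Option 4: 72–13
Option 2 beats every other option.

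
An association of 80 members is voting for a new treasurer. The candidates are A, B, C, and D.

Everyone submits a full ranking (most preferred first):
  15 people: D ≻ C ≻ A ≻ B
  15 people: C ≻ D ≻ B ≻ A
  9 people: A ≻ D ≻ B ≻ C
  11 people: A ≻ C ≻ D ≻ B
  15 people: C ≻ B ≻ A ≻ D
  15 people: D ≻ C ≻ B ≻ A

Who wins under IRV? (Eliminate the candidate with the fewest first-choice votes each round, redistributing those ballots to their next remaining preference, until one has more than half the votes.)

Round 1: A 20, B 0, C 30, D 30. B eliminated.
Round 2: A 20, C 30, D 30. A eliminated.
Round 3: C 41, D 39. C has a majority (≥41).

C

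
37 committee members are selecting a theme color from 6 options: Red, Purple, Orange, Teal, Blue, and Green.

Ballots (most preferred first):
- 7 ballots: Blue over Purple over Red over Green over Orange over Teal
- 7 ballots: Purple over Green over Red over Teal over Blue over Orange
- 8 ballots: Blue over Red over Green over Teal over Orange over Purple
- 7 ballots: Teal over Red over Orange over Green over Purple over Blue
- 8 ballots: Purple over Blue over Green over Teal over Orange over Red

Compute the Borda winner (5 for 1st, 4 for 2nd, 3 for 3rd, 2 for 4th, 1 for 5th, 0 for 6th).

Red: 7×3 + 7×3 + 8×4 + 7×4 + 8×0 = 102
Purple: 7×4 + 7×5 + 8×0 + 7×1 + 8×5 = 110
Orange: 7×1 + 7×0 + 8×1 + 7×3 + 8×1 = 44
Teal: 7×0 + 7×2 + 8×2 + 7×5 + 8×2 = 81
Blue: 7×5 + 7×1 + 8×5 + 7×0 + 8×4 = 114
Green: 7×2 + 7×4 + 8×3 + 7×2 + 8×3 = 104

Blue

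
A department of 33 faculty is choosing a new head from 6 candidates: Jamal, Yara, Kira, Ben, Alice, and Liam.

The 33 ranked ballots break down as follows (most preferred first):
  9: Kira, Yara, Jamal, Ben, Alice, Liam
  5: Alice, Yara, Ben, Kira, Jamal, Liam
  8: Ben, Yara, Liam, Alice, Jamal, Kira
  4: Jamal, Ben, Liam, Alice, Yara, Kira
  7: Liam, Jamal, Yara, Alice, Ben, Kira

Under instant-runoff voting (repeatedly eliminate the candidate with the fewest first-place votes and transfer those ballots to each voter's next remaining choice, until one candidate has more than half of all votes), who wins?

Ben

Round 1: Jamal 4, Yara 0, Kira 9, Ben 8, Alice 5, Liam 7. Yara eliminated.
Round 2: Jamal 4, Kira 9, Ben 8, Alice 5, Liam 7. Jamal eliminated.
Round 3: Kira 9, Ben 12, Alice 5, Liam 7. Alice eliminated.
Round 4: Kira 9, Ben 17, Liam 7. Ben has a majority (≥17).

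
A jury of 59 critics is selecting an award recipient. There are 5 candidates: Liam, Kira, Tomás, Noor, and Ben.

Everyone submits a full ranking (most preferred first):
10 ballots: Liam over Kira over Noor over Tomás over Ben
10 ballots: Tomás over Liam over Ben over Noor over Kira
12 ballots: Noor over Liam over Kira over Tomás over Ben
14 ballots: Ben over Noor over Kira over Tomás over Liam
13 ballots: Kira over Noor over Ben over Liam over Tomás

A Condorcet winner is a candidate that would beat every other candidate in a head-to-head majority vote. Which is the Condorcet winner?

Noor

Noor vs Liam: 39–20
Noor vs Kira: 36–23
Noor vs Tomás: 49–10
Noor vs Ben: 35–24
Noor beats every other candidate.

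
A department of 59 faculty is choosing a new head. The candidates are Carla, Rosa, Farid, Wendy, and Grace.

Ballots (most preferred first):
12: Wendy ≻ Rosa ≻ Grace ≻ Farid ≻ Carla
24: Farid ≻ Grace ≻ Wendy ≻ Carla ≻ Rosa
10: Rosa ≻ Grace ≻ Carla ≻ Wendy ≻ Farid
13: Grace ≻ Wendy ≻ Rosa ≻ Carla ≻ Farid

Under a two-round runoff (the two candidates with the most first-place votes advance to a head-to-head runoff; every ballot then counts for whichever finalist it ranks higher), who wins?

Round 1 first-place votes: Carla 0, Rosa 10, Farid 24, Wendy 12, Grace 13. Farid and Grace advance.
Runoff: Farid is ranked above Grace on 24 ballots, Grace above Farid on 35.

Grace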